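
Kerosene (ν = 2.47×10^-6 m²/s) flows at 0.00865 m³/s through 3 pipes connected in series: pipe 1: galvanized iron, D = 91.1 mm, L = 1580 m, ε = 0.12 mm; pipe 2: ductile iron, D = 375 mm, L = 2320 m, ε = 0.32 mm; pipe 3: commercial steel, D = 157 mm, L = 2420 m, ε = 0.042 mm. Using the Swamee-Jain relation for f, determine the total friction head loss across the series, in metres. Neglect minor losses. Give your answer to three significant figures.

H ≈ 43.0 m

Pipe 1: V = 1.327 m/s, Re = 4.89×10^4, ε/D = 0.00132, f = 0.02513, h_1 = f(L/D)V²/2g = 39.12 m
Pipe 2: V = 0.07832 m/s, Re = 1.19×10^4, ε/D = 8.53×10^-4, f = 0.03112, h_2 = f(L/D)V²/2g = 0.06019 m
Pipe 3: V = 0.4468 m/s, Re = 2.84×10^4, ε/D = 2.68×10^-4, f = 0.02447, h_3 = f(L/D)V²/2g = 3.837 m
Series → Q common, losses add: H = Σh = 43.02 m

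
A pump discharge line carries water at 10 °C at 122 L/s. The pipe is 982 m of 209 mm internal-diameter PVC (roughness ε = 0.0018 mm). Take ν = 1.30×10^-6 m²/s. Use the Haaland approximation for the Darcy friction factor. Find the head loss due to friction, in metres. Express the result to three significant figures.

h_f ≈ 39.0 m

V = 4Q/(πD²) = 4·0.122/(π·0.209²) = 3.556 m/s
Re = VD/ν = 3.556·0.209/1.30×10^-6 = 5.72×10^5 → turbulent
ε/D = 0.0018/209 = 8.61×10^-6
Haaland: f = 0.01286
h_f = f(L/D)V²/(2g) = 0.01286·(982/0.209)·3.556²/(2·9.81) = 38.95 m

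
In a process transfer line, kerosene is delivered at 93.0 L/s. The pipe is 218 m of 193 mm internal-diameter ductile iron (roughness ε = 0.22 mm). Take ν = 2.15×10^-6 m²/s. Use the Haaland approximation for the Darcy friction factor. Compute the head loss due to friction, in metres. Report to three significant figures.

V = 4Q/(πD²) = 4·0.0930/(π·0.193²) = 3.179 m/s
Re = VD/ν = 3.179·0.193/2.15×10^-6 = 2.85×10^5 → turbulent
ε/D = 0.22/193 = 0.00114
Haaland: f = 0.02113
h_f = f(L/D)V²/(2g) = 0.02113·(218/0.193)·3.179²/(2·9.81) = 12.29 m

h_f ≈ 12.3 m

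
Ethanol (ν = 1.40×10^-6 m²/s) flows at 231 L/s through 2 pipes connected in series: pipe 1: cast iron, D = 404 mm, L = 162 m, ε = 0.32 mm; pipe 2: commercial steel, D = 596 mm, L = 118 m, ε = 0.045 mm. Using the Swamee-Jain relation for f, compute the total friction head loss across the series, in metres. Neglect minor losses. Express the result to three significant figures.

H ≈ 1.39 m

Pipe 1: V = 1.802 m/s, Re = 5.20×10^5, ε/D = 7.92×10^-4, f = 0.01936, h_1 = f(L/D)V²/2g = 1.285 m
Pipe 2: V = 0.8280 m/s, Re = 3.52×10^5, ε/D = 7.55×10^-5, f = 0.01485, h_2 = f(L/D)V²/2g = 0.1027 m
Series → Q common, losses add: H = Σh = 1.388 m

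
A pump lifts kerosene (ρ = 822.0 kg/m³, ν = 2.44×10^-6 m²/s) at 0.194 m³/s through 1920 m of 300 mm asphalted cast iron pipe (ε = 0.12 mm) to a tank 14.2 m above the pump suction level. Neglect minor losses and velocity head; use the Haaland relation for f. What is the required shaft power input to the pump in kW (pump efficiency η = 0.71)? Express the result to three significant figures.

V = 4Q/(πD²) = 2.745 m/s; Re = 3.37×10^5; ε/D = 4.00×10^-4; f = 0.01732
h_f = f(L/D)V²/2g = 42.55 m
Total head H = z + h_f = 14.2 + 42.55 = 56.75 m
P_hyd = ρgQH = 822.0·9.81·0.194·56.75 = 88.78 kW
P_shaft = P_hyd/η = 88.78/0.71 = 125.0 kW

P_shaft ≈ 125 kW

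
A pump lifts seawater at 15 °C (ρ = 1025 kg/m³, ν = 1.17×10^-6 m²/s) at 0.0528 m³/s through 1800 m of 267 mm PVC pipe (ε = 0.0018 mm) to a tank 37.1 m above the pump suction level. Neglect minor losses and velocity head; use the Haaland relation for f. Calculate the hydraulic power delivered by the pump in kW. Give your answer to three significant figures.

V = 4Q/(πD²) = 0.9430 m/s; Re = 2.15×10^5; ε/D = 6.74×10^-6; f = 0.01532
h_f = f(L/D)V²/2g = 4.682 m
Total head H = z + h_f = 37.1 + 4.682 = 41.78 m
P_hyd = ρgQH = 1025·9.81·0.0528·41.78 = 22.18 kW

P_hyd ≈ 22.2 kW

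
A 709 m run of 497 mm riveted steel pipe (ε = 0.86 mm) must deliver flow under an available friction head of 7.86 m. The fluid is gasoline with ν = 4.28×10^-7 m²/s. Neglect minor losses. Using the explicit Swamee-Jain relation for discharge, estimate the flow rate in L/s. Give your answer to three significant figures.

Swamee-Jain (Type II): Q = -0.965·√(gD⁵h_f/L)·ln[ε/(3.7D) + √(3.17ν²L/(gD³h_f))]
√(gD⁵h_f/L) = √(9.81·0.497⁵·7.86/709) = 0.05743
ε/(3.7D) = 4.68×10^-4; √(3.17ν²L/(gD³h_f)) = 6.60×10^-6
Q = -0.965·0.05743·ln(4.743×10^-4) = 0.4241 m³/s
Check: V = 2.19 m/s, Re = 2.54×10^6, f = 0.02267, h_f = 7.88 m ≈ 7.86 m ✓

Q ≈ 424 L/s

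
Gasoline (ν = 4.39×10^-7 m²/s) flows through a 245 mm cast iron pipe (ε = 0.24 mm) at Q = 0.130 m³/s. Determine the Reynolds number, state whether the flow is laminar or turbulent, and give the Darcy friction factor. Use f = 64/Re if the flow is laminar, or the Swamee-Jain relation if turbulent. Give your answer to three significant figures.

V = 4Q/(πD²) = 2.758 m/s
Re = VD/ν = 2.758·0.245/4.39×10^-7 = 1.54×10^6
Re > 4000 → turbulent; ε/D = 9.80×10^-4
Swamee-Jain: f = 0.01981

Re ≈ 1.54×10^6; turbulent; f ≈ 0.0198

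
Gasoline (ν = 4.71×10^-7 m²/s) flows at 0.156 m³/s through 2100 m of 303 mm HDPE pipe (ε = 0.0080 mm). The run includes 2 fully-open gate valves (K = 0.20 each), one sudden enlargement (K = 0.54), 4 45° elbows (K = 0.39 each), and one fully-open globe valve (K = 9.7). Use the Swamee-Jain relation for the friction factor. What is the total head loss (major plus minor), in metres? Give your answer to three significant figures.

V = 4Q/(πD²) = 2.163 m/s; V²/2g = 0.2386 m
Re = 1.39×10^6, ε/D = 2.64×10^-5 → f = 0.01172 (Swamee-Jain)
Major: h_f = f(L/D)·V²/2g = 0.01172·6931·0.2386 = 19.38 m
Minor: ΣK = 12.2; h_m = ΣK·V²/2g = 2.910 m
Total H_L = 19.38 + 2.910 = 22.29 m

H_L ≈ 22.3 m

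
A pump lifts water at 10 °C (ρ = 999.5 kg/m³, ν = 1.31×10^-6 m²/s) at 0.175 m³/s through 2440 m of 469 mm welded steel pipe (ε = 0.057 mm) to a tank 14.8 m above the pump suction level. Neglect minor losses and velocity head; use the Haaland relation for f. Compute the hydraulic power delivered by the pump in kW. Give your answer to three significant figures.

V = 4Q/(πD²) = 1.013 m/s; Re = 3.63×10^5; ε/D = 1.22×10^-4; f = 0.01505
h_f = f(L/D)V²/2g = 4.094 m
Total head H = z + h_f = 14.8 + 4.094 = 18.89 m
P_hyd = ρgQH = 999.5·9.81·0.175·18.89 = 32.42 kW

P_hyd ≈ 32.4 kW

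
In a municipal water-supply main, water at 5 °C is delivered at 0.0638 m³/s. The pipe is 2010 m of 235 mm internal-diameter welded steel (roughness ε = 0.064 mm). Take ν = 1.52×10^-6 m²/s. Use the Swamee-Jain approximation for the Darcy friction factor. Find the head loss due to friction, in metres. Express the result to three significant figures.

V = 4Q/(πD²) = 4·0.0638/(π·0.235²) = 1.471 m/s
Re = VD/ν = 1.471·0.235/1.52×10^-6 = 2.27×10^5 → turbulent
ε/D = 0.064/235 = 2.72×10^-4
Swamee-Jain: f = 0.01736
h_f = f(L/D)V²/(2g) = 0.01736·(2010/0.235)·1.471²/(2·9.81) = 16.37 m

h_f ≈ 16.4 m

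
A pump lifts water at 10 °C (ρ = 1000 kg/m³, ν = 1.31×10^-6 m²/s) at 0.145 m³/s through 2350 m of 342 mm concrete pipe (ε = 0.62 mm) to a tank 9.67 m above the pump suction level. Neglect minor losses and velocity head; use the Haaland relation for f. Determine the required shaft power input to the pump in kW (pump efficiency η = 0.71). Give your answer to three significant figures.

P_shaft ≈ 60.1 kW

V = 4Q/(πD²) = 1.578 m/s; Re = 4.12×10^5; ε/D = 0.00181; f = 0.02328
h_f = f(L/D)V²/2g = 20.32 m
Total head H = z + h_f = 9.67 + 20.32 = 29.99 m
P_hyd = ρgQH = 1000·9.81·0.145·29.99 = 42.65 kW
P_shaft = P_hyd/η = 42.65/0.71 = 60.08 kW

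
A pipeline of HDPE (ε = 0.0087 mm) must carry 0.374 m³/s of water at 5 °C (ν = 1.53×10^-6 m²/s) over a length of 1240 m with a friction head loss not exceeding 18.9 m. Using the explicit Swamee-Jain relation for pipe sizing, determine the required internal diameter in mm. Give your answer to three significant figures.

D ≈ 398 mm

Swamee-Jain (Type III): D = 0.66·[ε^1.25·(LQ²/(gh_f))^4.75 + ν·Q^9.4·(L/(gh_f))^5.2]^0.04
LQ²/(gh_f) = 0.9355; L/(gh_f) = 6.688
Term 1 = ε^1.25·(…)^4.75 = 3.44×10^-7; Term 2 = ν·Q^9.4·(…)^5.2 = 2.89×10^-6
D = 0.66·(3.44×10^-7 + 2.89×10^-6)^0.04 = 0.3981 m = 398 mm
Check: V = 3.01 m/s, Re = 7.82×10^5, f = 0.01255, h_f = 18.0 m ≈ 18.9 m ✓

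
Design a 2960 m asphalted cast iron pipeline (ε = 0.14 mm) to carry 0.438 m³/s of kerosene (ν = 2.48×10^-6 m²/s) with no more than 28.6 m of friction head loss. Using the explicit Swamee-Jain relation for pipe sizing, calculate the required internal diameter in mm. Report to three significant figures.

D ≈ 492 mm

Swamee-Jain (Type III): D = 0.66·[ε^1.25·(LQ²/(gh_f))^4.75 + ν·Q^9.4·(L/(gh_f))^5.2]^0.04
LQ²/(gh_f) = 2.024; L/(gh_f) = 10.55
Term 1 = ε^1.25·(…)^4.75 = 4.34×10^-4; Term 2 = ν·Q^9.4·(…)^5.2 = 2.21×10^-4
D = 0.66·(4.34×10^-4 + 2.21×10^-4)^0.04 = 0.4923 m = 492 mm
Check: V = 2.30 m/s, Re = 4.57×10^5, f = 0.01636, h_f = 26.5 m ≈ 28.6 m ✓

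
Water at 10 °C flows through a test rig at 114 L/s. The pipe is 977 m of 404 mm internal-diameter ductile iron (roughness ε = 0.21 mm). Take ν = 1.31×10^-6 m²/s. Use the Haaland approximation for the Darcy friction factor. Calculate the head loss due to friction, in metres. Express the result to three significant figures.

h_f ≈ 1.78 m

V = 4Q/(πD²) = 4·0.114/(π·0.404²) = 0.8893 m/s
Re = VD/ν = 0.8893·0.404/1.31×10^-6 = 2.74×10^5 → turbulent
ε/D = 0.21/404 = 5.20×10^-4
Haaland: f = 0.01830
h_f = f(L/D)V²/(2g) = 0.01830·(977/0.404)·0.8893²/(2·9.81) = 1.783 m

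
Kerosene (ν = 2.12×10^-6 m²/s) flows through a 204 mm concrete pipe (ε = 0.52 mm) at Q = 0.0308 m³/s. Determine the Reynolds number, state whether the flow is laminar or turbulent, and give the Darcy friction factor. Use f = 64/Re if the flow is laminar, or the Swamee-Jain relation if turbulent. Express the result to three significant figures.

Re ≈ 9.07×10^4; turbulent; f ≈ 0.0268

V = 4Q/(πD²) = 0.9423 m/s
Re = VD/ν = 0.9423·0.204/2.12×10^-6 = 9.07×10^4
Re > 4000 → turbulent; ε/D = 0.00255
Swamee-Jain: f = 0.02684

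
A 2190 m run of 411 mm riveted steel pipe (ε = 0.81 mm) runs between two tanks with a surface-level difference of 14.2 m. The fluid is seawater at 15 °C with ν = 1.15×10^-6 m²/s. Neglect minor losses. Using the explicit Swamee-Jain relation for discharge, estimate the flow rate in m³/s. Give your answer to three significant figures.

Swamee-Jain (Type II): Q = -0.965·√(gD⁵h_f/L)·ln[ε/(3.7D) + √(3.17ν²L/(gD³h_f))]
√(gD⁵h_f/L) = √(9.81·0.411⁵·14.2/2190) = 0.02731
ε/(3.7D) = 5.33×10^-4; √(3.17ν²L/(gD³h_f)) = 3.08×10^-5
Q = -0.965·0.02731·ln(5.635×10^-4) = 0.1972 m³/s
Check: V = 1.49 m/s, Re = 5.31×10^5, f = 0.02379, h_f = 14.3 m ≈ 14.2 m ✓

Q ≈ 0.197 m³/s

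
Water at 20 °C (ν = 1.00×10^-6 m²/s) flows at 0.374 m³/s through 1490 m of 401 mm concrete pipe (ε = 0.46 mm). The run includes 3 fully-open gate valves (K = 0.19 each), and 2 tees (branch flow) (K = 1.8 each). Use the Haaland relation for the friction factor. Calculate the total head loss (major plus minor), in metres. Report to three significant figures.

H_L ≈ 36.0 m

V = 4Q/(πD²) = 2.961 m/s; V²/2g = 0.4470 m
Re = 1.19×10^6, ε/D = 0.00115 → f = 0.02055 (Haaland)
Major: h_f = f(L/D)·V²/2g = 0.02055·3716·0.4470 = 34.14 m
Minor: ΣK = 4.17; h_m = ΣK·V²/2g = 1.864 m
Total H_L = 34.14 + 1.864 = 36.00 m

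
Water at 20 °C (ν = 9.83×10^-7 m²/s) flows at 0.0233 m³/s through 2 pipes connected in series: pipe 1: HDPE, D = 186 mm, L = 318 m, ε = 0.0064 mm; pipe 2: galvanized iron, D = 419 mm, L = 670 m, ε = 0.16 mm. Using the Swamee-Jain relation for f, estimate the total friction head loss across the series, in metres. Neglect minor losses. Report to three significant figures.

Pipe 1: V = 0.8575 m/s, Re = 1.62×10^5, ε/D = 3.44×10^-5, f = 0.01646, h_1 = f(L/D)V²/2g = 1.055 m
Pipe 2: V = 0.1690 m/s, Re = 7.20×10^4, ε/D = 3.82×10^-4, f = 0.02089, h_2 = f(L/D)V²/2g = 0.04861 m
Series → Q common, losses add: H = Σh = 1.103 m

H ≈ 1.10 m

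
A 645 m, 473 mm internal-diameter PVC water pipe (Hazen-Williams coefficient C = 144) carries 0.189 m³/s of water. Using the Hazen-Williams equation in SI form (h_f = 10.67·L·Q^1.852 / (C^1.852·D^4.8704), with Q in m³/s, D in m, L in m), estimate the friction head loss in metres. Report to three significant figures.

h_f = 10.67·645·0.189^1.852 / (144^1.852·0.473^4.8704) = 1.213 m

h_f ≈ 1.21 m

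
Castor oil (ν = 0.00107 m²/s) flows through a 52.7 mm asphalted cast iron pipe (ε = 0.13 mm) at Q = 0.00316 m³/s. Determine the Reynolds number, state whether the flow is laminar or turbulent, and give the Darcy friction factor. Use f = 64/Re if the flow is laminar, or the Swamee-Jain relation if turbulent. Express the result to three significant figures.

Re ≈ 71.4; laminar; f = 64/Re ≈ 0.897

V = 4Q/(πD²) = 1.449 m/s
Re = VD/ν = 1.449·0.0527/0.00107 = 71.4
Re < 2300 → laminar → f = 64/Re = 0.8970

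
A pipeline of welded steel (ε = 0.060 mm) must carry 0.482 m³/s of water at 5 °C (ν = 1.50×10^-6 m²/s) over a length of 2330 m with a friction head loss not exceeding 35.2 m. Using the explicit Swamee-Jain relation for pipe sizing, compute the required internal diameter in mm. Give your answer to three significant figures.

Swamee-Jain (Type III): D = 0.66·[ε^1.25·(LQ²/(gh_f))^4.75 + ν·Q^9.4·(L/(gh_f))^5.2]^0.04
LQ²/(gh_f) = 1.568; L/(gh_f) = 6.748
Term 1 = ε^1.25·(…)^4.75 = 4.47×10^-5; Term 2 = ν·Q^9.4·(…)^5.2 = 3.22×10^-5
D = 0.66·(4.47×10^-5 + 3.22×10^-5)^0.04 = 0.4518 m = 452 mm
Check: V = 3.01 m/s, Re = 9.05×10^5, f = 0.01407, h_f = 33.4 m ≈ 35.2 m ✓

D ≈ 452 mm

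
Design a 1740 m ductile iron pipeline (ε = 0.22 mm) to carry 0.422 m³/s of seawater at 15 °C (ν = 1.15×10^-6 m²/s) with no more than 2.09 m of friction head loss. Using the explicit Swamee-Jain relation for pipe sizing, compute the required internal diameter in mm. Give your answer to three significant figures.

Swamee-Jain (Type III): D = 0.66·[ε^1.25·(LQ²/(gh_f))^4.75 + ν·Q^9.4·(L/(gh_f))^5.2]^0.04
LQ²/(gh_f) = 15.11; L/(gh_f) = 84.87
Term 1 = ε^1.25·(…)^4.75 = 10.7; Term 2 = ν·Q^9.4·(…)^5.2 = 3.70
D = 0.66·(10.7 + 3.70)^0.04 = 0.7343 m = 734 mm
Check: V = 0.996 m/s, Re = 6.36×10^5, f = 0.01612, h_f = 1.93 m ≈ 2.09 m ✓

D ≈ 734 mm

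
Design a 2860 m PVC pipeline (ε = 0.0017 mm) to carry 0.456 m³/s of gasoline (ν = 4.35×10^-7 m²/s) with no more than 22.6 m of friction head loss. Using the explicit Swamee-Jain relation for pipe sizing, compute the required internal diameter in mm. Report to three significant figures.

D ≈ 466 mm

Swamee-Jain (Type III): D = 0.66·[ε^1.25·(LQ²/(gh_f))^4.75 + ν·Q^9.4·(L/(gh_f))^5.2]^0.04
LQ²/(gh_f) = 2.682; L/(gh_f) = 12.90
Term 1 = ε^1.25·(…)^4.75 = 6.66×10^-6; Term 2 = ν·Q^9.4·(…)^5.2 = 1.61×10^-4
D = 0.66·(6.66×10^-6 + 1.61×10^-4)^0.04 = 0.4662 m = 466 mm
Check: V = 2.67 m/s, Re = 2.86×10^6, f = 0.009974, h_f = 22.3 m ≈ 22.6 m ✓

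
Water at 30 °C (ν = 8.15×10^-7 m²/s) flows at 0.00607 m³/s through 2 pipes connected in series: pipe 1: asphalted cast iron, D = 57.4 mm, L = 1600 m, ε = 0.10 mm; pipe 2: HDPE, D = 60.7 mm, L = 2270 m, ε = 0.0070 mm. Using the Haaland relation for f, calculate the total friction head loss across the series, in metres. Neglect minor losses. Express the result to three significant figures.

Pipe 1: V = 2.346 m/s, Re = 1.65×10^5, ε/D = 0.00174, f = 0.02366, h_1 = f(L/D)V²/2g = 185.0 m
Pipe 2: V = 2.098 m/s, Re = 1.56×10^5, ε/D = 1.15×10^-4, f = 0.01695, h_2 = f(L/D)V²/2g = 142.2 m
Series → Q common, losses add: H = Σh = 327.2 m

H ≈ 327 m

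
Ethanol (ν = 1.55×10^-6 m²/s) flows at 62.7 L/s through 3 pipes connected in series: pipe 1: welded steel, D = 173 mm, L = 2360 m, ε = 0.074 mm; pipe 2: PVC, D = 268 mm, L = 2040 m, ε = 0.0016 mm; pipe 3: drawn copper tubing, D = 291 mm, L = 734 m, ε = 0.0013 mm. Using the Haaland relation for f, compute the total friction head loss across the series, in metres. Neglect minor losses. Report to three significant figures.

H ≈ 96.6 m

Pipe 1: V = 2.667 m/s, Re = 2.98×10^5, ε/D = 4.28×10^-4, f = 0.01765, h_1 = f(L/D)V²/2g = 87.32 m
Pipe 2: V = 1.111 m/s, Re = 1.92×10^5, ε/D = 5.97×10^-6, f = 0.01565, h_2 = f(L/D)V²/2g = 7.503 m
Pipe 3: V = 0.9427 m/s, Re = 1.77×10^5, ε/D = 4.47×10^-6, f = 0.01590, h_3 = f(L/D)V²/2g = 1.816 m
Series → Q common, losses add: H = Σh = 96.64 m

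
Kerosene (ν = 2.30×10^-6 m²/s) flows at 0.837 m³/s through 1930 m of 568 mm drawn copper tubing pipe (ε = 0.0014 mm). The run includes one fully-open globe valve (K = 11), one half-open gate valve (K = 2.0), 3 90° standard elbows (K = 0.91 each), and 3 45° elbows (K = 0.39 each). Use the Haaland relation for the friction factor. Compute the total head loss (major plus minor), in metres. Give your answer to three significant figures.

V = 4Q/(πD²) = 3.303 m/s; V²/2g = 0.5561 m
Re = 8.16×10^5, ε/D = 2.46×10^-6 → f = 0.01203 (Haaland)
Major: h_f = f(L/D)·V²/2g = 0.01203·3398·0.5561 = 22.73 m
Minor: ΣK = 16.9; h_m = ΣK·V²/2g = 9.399 m
Total H_L = 22.73 + 9.399 = 32.13 m

H_L ≈ 32.1 m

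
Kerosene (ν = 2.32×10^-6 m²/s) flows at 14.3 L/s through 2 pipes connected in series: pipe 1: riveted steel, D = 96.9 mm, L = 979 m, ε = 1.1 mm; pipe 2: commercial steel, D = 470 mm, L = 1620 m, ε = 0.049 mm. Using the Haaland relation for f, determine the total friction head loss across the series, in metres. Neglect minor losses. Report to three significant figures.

Pipe 1: V = 1.939 m/s, Re = 8.10×10^4, ε/D = 0.0114, f = 0.04030, h_1 = f(L/D)V²/2g = 78.03 m
Pipe 2: V = 0.08242 m/s, Re = 1.67×10^4, ε/D = 1.04×10^-4, f = 0.02710, h_2 = f(L/D)V²/2g = 0.03235 m
Series → Q common, losses add: H = Σh = 78.07 m

H ≈ 78.1 m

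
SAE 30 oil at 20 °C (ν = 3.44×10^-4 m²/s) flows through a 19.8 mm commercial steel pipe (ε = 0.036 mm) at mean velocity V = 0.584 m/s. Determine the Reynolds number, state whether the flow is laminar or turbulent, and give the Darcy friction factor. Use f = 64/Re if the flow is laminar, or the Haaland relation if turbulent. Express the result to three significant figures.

Re = VD/ν = 0.5840·0.0198/3.44×10^-4 = 33.6
Re < 2300 → laminar → f = 64/Re = 1.904

Re ≈ 33.6; laminar; f = 64/Re ≈ 1.90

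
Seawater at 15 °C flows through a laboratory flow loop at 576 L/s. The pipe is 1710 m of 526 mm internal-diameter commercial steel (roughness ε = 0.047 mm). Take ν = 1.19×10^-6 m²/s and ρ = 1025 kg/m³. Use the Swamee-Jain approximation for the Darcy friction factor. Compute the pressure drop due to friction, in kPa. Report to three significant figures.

V = 4Q/(πD²) = 4·0.576/(π·0.526²) = 2.651 m/s
Re = VD/ν = 2.651·0.526/1.19×10^-6 = 1.17×10^6 → turbulent
ε/D = 0.047/526 = 8.94×10^-5
Swamee-Jain: f = 0.01317
h_f = f(L/D)V²/(2g) = 0.01317·(1710/0.526)·2.651²/(2·9.81) = 15.33 m
Δp = ρg·h_f = 1025·9.81·15.33 = 154.2 kPa

Δp ≈ 154 kPa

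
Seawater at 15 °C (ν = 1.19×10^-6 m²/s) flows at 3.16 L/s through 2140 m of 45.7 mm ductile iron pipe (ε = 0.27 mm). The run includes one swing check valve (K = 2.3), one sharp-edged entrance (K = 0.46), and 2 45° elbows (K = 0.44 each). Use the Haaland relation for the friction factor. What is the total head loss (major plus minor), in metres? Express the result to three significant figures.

V = 4Q/(πD²) = 1.926 m/s; V²/2g = 0.1892 m
Re = 7.40×10^4, ε/D = 0.00591 → f = 0.03305 (Haaland)
Major: h_f = f(L/D)·V²/2g = 0.03305·46827·0.1892 = 292.8 m
Minor: ΣK = 3.64; h_m = ΣK·V²/2g = 0.6885 m
Total H_L = 292.8 + 0.6885 = 293.5 m

H_L ≈ 293 m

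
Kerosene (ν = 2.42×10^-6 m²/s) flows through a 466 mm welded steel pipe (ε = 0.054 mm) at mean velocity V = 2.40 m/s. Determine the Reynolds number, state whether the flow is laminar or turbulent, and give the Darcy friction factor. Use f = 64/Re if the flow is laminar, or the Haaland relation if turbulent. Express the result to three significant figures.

Re = VD/ν = 2.400·0.466/2.42×10^-6 = 4.62×10^5
Re > 4000 → turbulent; ε/D = 1.16×10^-4
Haaland: f = 0.01457

Re ≈ 4.62×10^5; turbulent; f ≈ 0.0146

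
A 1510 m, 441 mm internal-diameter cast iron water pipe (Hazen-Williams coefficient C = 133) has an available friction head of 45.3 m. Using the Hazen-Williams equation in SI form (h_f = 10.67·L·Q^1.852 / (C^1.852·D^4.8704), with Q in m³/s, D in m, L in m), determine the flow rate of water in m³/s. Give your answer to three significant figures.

Rearranging: Q = [h_f·C^1.852·D^4.8704 / (10.67·L)]^(1/1.852)
Q = [45.3·133^1.852·0.441^4.8704 / (10.67·1510)]^0.540 = 0.6477 m³/s

Q ≈ 0.648 m³/s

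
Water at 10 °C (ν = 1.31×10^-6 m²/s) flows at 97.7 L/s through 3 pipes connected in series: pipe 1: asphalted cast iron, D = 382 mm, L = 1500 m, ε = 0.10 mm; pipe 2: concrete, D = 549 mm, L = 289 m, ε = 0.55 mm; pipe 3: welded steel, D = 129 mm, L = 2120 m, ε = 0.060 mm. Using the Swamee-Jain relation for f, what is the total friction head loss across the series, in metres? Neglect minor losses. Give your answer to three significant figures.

H ≈ 810 m

Pipe 1: V = 0.8525 m/s, Re = 2.49×10^5, ε/D = 2.62×10^-4, f = 0.01712, h_1 = f(L/D)V²/2g = 2.489 m
Pipe 2: V = 0.4127 m/s, Re = 1.73×10^5, ε/D = 0.00100, f = 0.02139, h_2 = f(L/D)V²/2g = 0.09778 m
Pipe 3: V = 7.475 m/s, Re = 7.36×10^5, ε/D = 4.65×10^-4, f = 0.01725, h_3 = f(L/D)V²/2g = 807.2 m
Series → Q common, losses add: H = Σh = 809.8 m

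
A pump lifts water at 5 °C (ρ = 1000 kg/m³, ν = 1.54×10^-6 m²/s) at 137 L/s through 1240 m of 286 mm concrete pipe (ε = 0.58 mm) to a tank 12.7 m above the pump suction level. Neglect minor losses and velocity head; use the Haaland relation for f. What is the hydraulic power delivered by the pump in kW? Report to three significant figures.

V = 4Q/(πD²) = 2.133 m/s; Re = 3.96×10^5; ε/D = 0.00203; f = 0.02396
h_f = f(L/D)V²/2g = 24.07 m
Total head H = z + h_f = 12.7 + 24.07 = 36.77 m
P_hyd = ρgQH = 1000·9.81·0.137·36.77 = 49.42 kW

P_hyd ≈ 49.4 kW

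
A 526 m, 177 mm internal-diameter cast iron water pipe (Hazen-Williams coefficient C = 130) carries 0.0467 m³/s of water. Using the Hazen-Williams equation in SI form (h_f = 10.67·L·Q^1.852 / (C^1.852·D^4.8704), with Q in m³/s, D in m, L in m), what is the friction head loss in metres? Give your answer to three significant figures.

h_f = 10.67·526·0.0467^1.852 / (130^1.852·0.177^4.8704) = 10.77 m

h_f ≈ 10.8 m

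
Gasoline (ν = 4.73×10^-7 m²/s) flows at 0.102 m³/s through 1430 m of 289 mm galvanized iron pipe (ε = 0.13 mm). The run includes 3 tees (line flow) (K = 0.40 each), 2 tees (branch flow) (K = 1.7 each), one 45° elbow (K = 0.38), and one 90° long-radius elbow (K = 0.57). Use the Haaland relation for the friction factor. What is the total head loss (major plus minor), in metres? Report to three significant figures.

H_L ≈ 11.0 m

V = 4Q/(πD²) = 1.555 m/s; V²/2g = 0.1232 m
Re = 9.50×10^5, ε/D = 4.50×10^-4 → f = 0.01684 (Haaland)
Major: h_f = f(L/D)·V²/2g = 0.01684·4948·0.1232 = 10.27 m
Minor: ΣK = 5.55; h_m = ΣK·V²/2g = 0.6839 m
Total H_L = 10.27 + 0.6839 = 10.95 m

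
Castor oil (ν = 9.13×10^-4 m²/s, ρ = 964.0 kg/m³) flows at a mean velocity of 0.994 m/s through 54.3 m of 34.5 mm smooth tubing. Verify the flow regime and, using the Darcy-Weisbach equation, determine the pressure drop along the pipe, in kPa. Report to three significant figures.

Δp ≈ 1280 kPa

Re = VD/ν = 0.994·0.03450/9.13×10^-4 = 37.6 → laminar (Re < 2300)
f = 64/Re = 1.704
h_f = f(L/D)V²/(2g) = 1.704·(54.3/0.03450)·0.994²/(2·9.81) = 135.1 m
Δp = ρg·h_f = 964.0·9.81·135.1 = 1277 kPa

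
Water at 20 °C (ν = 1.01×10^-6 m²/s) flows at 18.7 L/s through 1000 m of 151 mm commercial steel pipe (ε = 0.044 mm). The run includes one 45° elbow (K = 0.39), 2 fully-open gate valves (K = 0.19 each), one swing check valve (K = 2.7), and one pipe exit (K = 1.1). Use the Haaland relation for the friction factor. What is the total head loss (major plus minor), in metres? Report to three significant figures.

H_L ≈ 6.87 m

V = 4Q/(πD²) = 1.044 m/s; V²/2g = 0.05558 m
Re = 1.56×10^5, ε/D = 2.91×10^-4 → f = 0.01799 (Haaland)
Major: h_f = f(L/D)·V²/2g = 0.01799·6623·0.05558 = 6.620 m
Minor: ΣK = 4.57; h_m = ΣK·V²/2g = 0.2540 m
Total H_L = 6.620 + 0.2540 = 6.874 m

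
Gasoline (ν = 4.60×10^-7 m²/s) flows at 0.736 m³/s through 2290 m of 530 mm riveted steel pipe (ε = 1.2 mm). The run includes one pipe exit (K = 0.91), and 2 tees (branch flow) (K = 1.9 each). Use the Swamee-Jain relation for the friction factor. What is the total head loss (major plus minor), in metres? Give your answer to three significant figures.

V = 4Q/(πD²) = 3.336 m/s; V²/2g = 0.5672 m
Re = 3.84×10^6, ε/D = 0.00226 → f = 0.02428 (Swamee-Jain)
Major: h_f = f(L/D)·V²/2g = 0.02428·4321·0.5672 = 59.52 m
Minor: ΣK = 4.71; h_m = ΣK·V²/2g = 2.672 m
Total H_L = 59.52 + 2.672 = 62.19 m

H_L ≈ 62.2 m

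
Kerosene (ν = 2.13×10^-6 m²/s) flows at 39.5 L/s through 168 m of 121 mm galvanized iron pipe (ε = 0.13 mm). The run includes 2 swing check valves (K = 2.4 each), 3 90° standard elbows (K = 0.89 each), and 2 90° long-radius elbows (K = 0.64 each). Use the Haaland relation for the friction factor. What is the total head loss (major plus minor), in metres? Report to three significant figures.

V = 4Q/(πD²) = 3.435 m/s; V²/2g = 0.6014 m
Re = 1.95×10^5, ε/D = 0.00107 → f = 0.02123 (Haaland)
Major: h_f = f(L/D)·V²/2g = 0.02123·1388·0.6014 = 17.73 m
Minor: ΣK = 8.75; h_m = ΣK·V²/2g = 5.262 m
Total H_L = 17.73 + 5.262 = 22.99 m

H_L ≈ 23.0 m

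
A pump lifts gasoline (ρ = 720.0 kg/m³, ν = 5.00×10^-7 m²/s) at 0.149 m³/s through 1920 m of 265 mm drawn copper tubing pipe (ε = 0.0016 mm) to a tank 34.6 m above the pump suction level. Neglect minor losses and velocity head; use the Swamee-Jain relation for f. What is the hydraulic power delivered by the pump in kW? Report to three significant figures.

V = 4Q/(πD²) = 2.701 m/s; Re = 1.43×10^6; ε/D = 6.04×10^-6; f = 0.01112
h_f = f(L/D)V²/2g = 29.98 m
Total head H = z + h_f = 34.6 + 29.98 = 64.58 m
P_hyd = ρgQH = 720.0·9.81·0.149·64.58 = 67.97 kW

P_hyd ≈ 68.0 kW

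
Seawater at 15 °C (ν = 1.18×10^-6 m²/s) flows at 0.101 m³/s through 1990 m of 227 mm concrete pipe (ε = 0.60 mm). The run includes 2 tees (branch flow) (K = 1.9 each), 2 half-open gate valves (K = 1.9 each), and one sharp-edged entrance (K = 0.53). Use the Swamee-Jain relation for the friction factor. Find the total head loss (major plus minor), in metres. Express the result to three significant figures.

H_L ≈ 74.1 m

V = 4Q/(πD²) = 2.496 m/s; V²/2g = 0.3174 m
Re = 4.80×10^5, ε/D = 0.00264 → f = 0.02568 (Swamee-Jain)
Major: h_f = f(L/D)·V²/2g = 0.02568·8767·0.3174 = 71.47 m
Minor: ΣK = 8.13; h_m = ΣK·V²/2g = 2.581 m
Total H_L = 71.47 + 2.581 = 74.05 m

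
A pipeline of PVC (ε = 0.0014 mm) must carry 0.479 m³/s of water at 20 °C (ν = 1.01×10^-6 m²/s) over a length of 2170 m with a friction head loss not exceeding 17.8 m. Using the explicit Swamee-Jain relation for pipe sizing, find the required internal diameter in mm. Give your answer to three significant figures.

D ≈ 487 mm

Swamee-Jain (Type III): D = 0.66·[ε^1.25·(LQ²/(gh_f))^4.75 + ν·Q^9.4·(L/(gh_f))^5.2]^0.04
LQ²/(gh_f) = 2.851; L/(gh_f) = 12.43
Term 1 = ε^1.25·(…)^4.75 = 6.98×10^-6; Term 2 = ν·Q^9.4·(…)^5.2 = 4.90×10^-4
D = 0.66·(6.98×10^-6 + 4.90×10^-4)^0.04 = 0.4869 m = 487 mm
Check: V = 2.57 m/s, Re = 1.24×10^6, f = 0.01128, h_f = 17.0 m ≈ 17.8 m ✓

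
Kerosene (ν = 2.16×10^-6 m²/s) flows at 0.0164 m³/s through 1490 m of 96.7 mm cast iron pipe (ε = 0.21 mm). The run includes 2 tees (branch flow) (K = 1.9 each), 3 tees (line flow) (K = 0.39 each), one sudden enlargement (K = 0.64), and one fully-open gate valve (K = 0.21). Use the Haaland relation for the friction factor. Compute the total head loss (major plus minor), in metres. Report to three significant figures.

H_L ≈ 101 m

V = 4Q/(πD²) = 2.233 m/s; V²/2g = 0.2542 m
Re = 1.00×10^5, ε/D = 0.00217 → f = 0.02542 (Haaland)
Major: h_f = f(L/D)·V²/2g = 0.02542·15408·0.2542 = 99.56 m
Minor: ΣK = 5.82; h_m = ΣK·V²/2g = 1.479 m
Total H_L = 99.56 + 1.479 = 101.0 m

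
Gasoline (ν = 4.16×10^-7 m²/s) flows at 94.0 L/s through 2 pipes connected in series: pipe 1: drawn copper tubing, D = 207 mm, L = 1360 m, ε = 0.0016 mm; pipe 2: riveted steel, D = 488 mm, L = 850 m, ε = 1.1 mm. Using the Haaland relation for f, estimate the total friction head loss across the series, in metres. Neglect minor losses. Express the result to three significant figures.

H ≈ 29.7 m

Pipe 1: V = 2.793 m/s, Re = 1.39×10^6, ε/D = 7.73×10^-6, f = 0.01114, h_1 = f(L/D)V²/2g = 29.11 m
Pipe 2: V = 0.5026 m/s, Re = 5.90×10^5, ε/D = 0.00225, f = 0.02448, h_2 = f(L/D)V²/2g = 0.5490 m
Series → Q common, losses add: H = Σh = 29.66 m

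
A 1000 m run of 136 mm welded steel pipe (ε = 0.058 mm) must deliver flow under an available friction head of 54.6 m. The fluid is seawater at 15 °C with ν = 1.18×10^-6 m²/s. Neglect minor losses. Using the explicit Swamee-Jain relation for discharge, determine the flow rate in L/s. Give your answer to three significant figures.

Swamee-Jain (Type II): Q = -0.965·√(gD⁵h_f/L)·ln[ε/(3.7D) + √(3.17ν²L/(gD³h_f))]
√(gD⁵h_f/L) = √(9.81·0.136⁵·54.6/1000) = 0.004992
ε/(3.7D) = 1.15×10^-4; √(3.17ν²L/(gD³h_f)) = 5.72×10^-5
Q = -0.965·0.004992·ln(1.725×10^-4) = 0.04174 m³/s
Check: V = 2.87 m/s, Re = 3.31×10^5, f = 0.01776, h_f = 55.0 m ≈ 54.6 m ✓

Q ≈ 41.7 L/s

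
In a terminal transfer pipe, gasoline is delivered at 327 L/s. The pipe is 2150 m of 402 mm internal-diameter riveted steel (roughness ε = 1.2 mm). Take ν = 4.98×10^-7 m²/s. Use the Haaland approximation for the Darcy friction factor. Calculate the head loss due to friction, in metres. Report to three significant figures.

h_f ≈ 47.5 m

V = 4Q/(πD²) = 4·0.327/(π·0.402²) = 2.576 m/s
Re = VD/ν = 2.576·0.402/4.98×10^-7 = 2.08×10^6 → turbulent
ε/D = 1.2/402 = 0.00299
Haaland: f = 0.02624
h_f = f(L/D)V²/(2g) = 0.02624·(2150/0.402)·2.576²/(2·9.81) = 47.48 m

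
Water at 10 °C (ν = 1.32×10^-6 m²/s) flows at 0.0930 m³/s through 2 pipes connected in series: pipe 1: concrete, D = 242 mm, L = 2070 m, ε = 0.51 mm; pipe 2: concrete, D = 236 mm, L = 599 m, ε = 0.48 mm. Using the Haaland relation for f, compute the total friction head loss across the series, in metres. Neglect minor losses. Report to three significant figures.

H ≈ 57.2 m

Pipe 1: V = 2.022 m/s, Re = 3.71×10^5, ε/D = 0.00211, f = 0.02421, h_1 = f(L/D)V²/2g = 43.16 m
Pipe 2: V = 2.126 m/s, Re = 3.80×10^5, ε/D = 0.00203, f = 0.02399, h_2 = f(L/D)V²/2g = 14.03 m
Series → Q common, losses add: H = Σh = 57.18 m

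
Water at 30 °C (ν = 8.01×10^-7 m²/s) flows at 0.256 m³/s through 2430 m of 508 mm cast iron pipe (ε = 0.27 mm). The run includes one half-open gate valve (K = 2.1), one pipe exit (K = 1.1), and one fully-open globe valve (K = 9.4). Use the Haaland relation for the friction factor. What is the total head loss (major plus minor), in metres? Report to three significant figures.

V = 4Q/(πD²) = 1.263 m/s; V²/2g = 0.08131 m
Re = 8.01×10^5, ε/D = 5.31×10^-4 → f = 0.01748 (Haaland)
Major: h_f = f(L/D)·V²/2g = 0.01748·4783·0.08131 = 6.801 m
Minor: ΣK = 12.6; h_m = ΣK·V²/2g = 1.025 m
Total H_L = 6.801 + 1.025 = 7.825 m

H_L ≈ 7.83 m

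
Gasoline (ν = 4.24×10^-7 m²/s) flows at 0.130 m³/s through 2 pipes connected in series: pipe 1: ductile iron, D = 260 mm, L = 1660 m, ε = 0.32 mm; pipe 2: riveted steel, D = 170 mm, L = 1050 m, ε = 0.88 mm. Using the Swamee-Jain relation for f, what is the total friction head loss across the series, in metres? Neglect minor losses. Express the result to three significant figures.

Pipe 1: V = 2.449 m/s, Re = 1.50×10^6, ε/D = 0.00123, f = 0.02091, h_1 = f(L/D)V²/2g = 40.79 m
Pipe 2: V = 5.727 m/s, Re = 2.30×10^6, ε/D = 0.00518, f = 0.03076, h_2 = f(L/D)V²/2g = 317.7 m
Series → Q common, losses add: H = Σh = 358.4 m

H ≈ 358 m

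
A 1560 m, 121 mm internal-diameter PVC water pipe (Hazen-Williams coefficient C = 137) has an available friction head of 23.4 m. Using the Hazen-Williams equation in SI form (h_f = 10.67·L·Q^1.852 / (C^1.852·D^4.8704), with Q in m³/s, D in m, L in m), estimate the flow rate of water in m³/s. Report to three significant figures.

Rearranging: Q = [h_f·C^1.852·D^4.8704 / (10.67·L)]^(1/1.852)
Q = [23.4·137^1.852·0.121^4.8704 / (10.67·1560)]^0.540 = 0.01530 m³/s

Q ≈ 0.0153 m³/s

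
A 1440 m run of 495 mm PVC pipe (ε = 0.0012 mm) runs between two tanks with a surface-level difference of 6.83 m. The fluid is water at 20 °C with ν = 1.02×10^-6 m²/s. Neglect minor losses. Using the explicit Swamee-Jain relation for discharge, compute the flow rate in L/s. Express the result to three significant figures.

Swamee-Jain (Type II): Q = -0.965·√(gD⁵h_f/L)·ln[ε/(3.7D) + √(3.17ν²L/(gD³h_f))]
√(gD⁵h_f/L) = √(9.81·0.495⁵·6.83/1440) = 0.03719
ε/(3.7D) = 6.55×10^-7; √(3.17ν²L/(gD³h_f)) = 2.42×10^-5
Q = -0.965·0.03719·ln(2.483×10^-5) = 0.3805 m³/s
Check: V = 1.98 m/s, Re = 9.60×10^5, f = 0.01175, h_f = 6.81 m ≈ 6.83 m ✓

Q ≈ 380 L/s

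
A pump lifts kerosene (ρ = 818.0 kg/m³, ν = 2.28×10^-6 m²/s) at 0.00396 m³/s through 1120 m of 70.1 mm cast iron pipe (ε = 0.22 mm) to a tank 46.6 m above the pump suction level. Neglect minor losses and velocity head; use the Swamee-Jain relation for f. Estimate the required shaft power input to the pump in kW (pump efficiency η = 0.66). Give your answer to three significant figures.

P_shaft ≈ 3.50 kW

V = 4Q/(πD²) = 1.026 m/s; Re = 3.15×10^4; ε/D = 0.00314; f = 0.03043
h_f = f(L/D)V²/2g = 26.09 m
Total head H = z + h_f = 46.6 + 26.09 = 72.69 m
P_hyd = ρgQH = 818.0·9.81·0.00396·72.69 = 2.310 kW
P_shaft = P_hyd/η = 2.310/0.66 = 3.500 kW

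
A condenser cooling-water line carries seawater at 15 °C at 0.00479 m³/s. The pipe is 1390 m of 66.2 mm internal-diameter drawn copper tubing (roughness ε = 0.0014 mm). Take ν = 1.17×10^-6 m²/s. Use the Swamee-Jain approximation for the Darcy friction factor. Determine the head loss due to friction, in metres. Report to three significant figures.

V = 4Q/(πD²) = 4·0.00479/(π·0.0662²) = 1.392 m/s
Re = VD/ν = 1.392·0.0662/1.17×10^-6 = 7.87×10^4 → turbulent
ε/D = 0.0014/66.2 = 2.11×10^-5
Swamee-Jain: f = 0.01890
h_f = f(L/D)V²/(2g) = 0.01890·(1390/0.0662)·1.392²/(2·9.81) = 39.18 m

h_f ≈ 39.2 m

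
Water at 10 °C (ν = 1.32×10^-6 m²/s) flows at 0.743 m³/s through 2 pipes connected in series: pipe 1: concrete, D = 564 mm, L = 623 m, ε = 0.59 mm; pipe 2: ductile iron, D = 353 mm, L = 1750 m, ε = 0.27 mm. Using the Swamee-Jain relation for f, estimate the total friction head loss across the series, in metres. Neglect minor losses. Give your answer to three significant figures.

H ≈ 282 m

Pipe 1: V = 2.974 m/s, Re = 1.27×10^6, ε/D = 0.00105, f = 0.02016, h_1 = f(L/D)V²/2g = 10.04 m
Pipe 2: V = 7.592 m/s, Re = 2.03×10^6, ε/D = 7.65×10^-4, f = 0.01866, h_2 = f(L/D)V²/2g = 271.8 m
Series → Q common, losses add: H = Σh = 281.8 m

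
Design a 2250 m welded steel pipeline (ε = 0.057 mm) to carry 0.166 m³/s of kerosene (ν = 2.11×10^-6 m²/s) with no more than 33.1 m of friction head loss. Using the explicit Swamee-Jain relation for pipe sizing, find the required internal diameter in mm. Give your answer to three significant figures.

D ≈ 305 mm

Swamee-Jain (Type III): D = 0.66·[ε^1.25·(LQ²/(gh_f))^4.75 + ν·Q^9.4·(L/(gh_f))^5.2]^0.04
LQ²/(gh_f) = 0.1909; L/(gh_f) = 6.929
Term 1 = ε^1.25·(…)^4.75 = 1.90×10^-9; Term 2 = ν·Q^9.4·(…)^5.2 = 2.32×10^-9
D = 0.66·(1.90×10^-9 + 2.32×10^-9)^0.04 = 0.3052 m = 305 mm
Check: V = 2.27 m/s, Re = 3.28×10^5, f = 0.01604, h_f = 31.0 m ≈ 33.1 m ✓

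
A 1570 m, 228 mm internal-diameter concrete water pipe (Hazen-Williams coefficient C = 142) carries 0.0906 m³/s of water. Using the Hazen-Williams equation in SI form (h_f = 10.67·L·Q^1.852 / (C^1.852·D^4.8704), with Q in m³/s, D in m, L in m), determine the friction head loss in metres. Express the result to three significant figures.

h_f ≈ 27.1 m

h_f = 10.67·1570·0.0906^1.852 / (142^1.852·0.228^4.8704) = 27.15 m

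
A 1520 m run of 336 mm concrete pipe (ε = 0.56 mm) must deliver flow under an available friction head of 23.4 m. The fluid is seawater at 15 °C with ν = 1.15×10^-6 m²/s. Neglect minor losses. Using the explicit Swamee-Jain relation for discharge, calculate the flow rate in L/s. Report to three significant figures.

Q ≈ 188 L/s

Swamee-Jain (Type II): Q = -0.965·√(gD⁵h_f/L)·ln[ε/(3.7D) + √(3.17ν²L/(gD³h_f))]
√(gD⁵h_f/L) = √(9.81·0.336⁵·23.4/1520) = 0.02543
ε/(3.7D) = 4.50×10^-4; √(3.17ν²L/(gD³h_f)) = 2.71×10^-5
Q = -0.965·0.02543·ln(4.775×10^-4) = 0.1877 m³/s
Check: V = 2.12 m/s, Re = 6.18×10^5, f = 0.02277, h_f = 23.5 m ≈ 23.4 m ✓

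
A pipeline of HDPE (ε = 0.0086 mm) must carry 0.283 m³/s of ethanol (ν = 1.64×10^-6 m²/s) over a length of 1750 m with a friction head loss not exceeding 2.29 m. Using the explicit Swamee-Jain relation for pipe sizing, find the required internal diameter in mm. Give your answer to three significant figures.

Swamee-Jain (Type III): D = 0.66·[ε^1.25·(LQ²/(gh_f))^4.75 + ν·Q^9.4·(L/(gh_f))^5.2]^0.04
LQ²/(gh_f) = 6.239; L/(gh_f) = 77.90
Term 1 = ε^1.25·(…)^4.75 = 0.00279; Term 2 = ν·Q^9.4·(…)^5.2 = 0.0790
D = 0.66·(0.00279 + 0.0790)^0.04 = 0.5971 m = 597 mm
Check: V = 1.01 m/s, Re = 3.68×10^5, f = 0.01403, h_f = 2.14 m ≈ 2.29 m ✓

D ≈ 597 mm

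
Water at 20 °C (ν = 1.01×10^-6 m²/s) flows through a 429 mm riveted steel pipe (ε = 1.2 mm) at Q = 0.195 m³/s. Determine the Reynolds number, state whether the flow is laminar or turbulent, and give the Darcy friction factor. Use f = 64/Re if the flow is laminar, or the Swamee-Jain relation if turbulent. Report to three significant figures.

Re ≈ 5.73×10^5; turbulent; f ≈ 0.0260

V = 4Q/(πD²) = 1.349 m/s
Re = VD/ν = 1.349·0.429/1.01×10^-6 = 5.73×10^5
Re > 4000 → turbulent; ε/D = 0.00280
Swamee-Jain: f = 0.02601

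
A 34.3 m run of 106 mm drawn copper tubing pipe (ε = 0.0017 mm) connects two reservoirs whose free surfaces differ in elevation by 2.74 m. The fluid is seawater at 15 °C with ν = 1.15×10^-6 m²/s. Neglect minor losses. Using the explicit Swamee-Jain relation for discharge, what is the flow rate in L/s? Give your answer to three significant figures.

Swamee-Jain (Type II): Q = -0.965·√(gD⁵h_f/L)·ln[ε/(3.7D) + √(3.17ν²L/(gD³h_f))]
√(gD⁵h_f/L) = √(9.81·0.106⁵·2.74/34.3) = 0.003238
ε/(3.7D) = 4.33×10^-6; √(3.17ν²L/(gD³h_f)) = 6.70×10^-5
Q = -0.965·0.003238·ln(7.135×10^-5) = 0.02984 m³/s
Check: V = 3.38 m/s, Re = 3.12×10^5, f = 0.01446, h_f = 2.73 m ≈ 2.74 m ✓

Q ≈ 29.8 L/s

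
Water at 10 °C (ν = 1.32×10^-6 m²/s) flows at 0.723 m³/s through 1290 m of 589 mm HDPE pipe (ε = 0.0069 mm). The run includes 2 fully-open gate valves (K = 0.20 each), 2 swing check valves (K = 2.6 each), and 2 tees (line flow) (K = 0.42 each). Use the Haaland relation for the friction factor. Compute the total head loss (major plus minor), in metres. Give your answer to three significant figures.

V = 4Q/(πD²) = 2.653 m/s; V²/2g = 0.3589 m
Re = 1.18×10^6, ε/D = 1.17×10^-5 → f = 0.01150 (Haaland)
Major: h_f = f(L/D)·V²/2g = 0.01150·2190·0.3589 = 9.042 m
Minor: ΣK = 6.44; h_m = ΣK·V²/2g = 2.311 m
Total H_L = 9.042 + 2.311 = 11.35 m

H_L ≈ 11.4 m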